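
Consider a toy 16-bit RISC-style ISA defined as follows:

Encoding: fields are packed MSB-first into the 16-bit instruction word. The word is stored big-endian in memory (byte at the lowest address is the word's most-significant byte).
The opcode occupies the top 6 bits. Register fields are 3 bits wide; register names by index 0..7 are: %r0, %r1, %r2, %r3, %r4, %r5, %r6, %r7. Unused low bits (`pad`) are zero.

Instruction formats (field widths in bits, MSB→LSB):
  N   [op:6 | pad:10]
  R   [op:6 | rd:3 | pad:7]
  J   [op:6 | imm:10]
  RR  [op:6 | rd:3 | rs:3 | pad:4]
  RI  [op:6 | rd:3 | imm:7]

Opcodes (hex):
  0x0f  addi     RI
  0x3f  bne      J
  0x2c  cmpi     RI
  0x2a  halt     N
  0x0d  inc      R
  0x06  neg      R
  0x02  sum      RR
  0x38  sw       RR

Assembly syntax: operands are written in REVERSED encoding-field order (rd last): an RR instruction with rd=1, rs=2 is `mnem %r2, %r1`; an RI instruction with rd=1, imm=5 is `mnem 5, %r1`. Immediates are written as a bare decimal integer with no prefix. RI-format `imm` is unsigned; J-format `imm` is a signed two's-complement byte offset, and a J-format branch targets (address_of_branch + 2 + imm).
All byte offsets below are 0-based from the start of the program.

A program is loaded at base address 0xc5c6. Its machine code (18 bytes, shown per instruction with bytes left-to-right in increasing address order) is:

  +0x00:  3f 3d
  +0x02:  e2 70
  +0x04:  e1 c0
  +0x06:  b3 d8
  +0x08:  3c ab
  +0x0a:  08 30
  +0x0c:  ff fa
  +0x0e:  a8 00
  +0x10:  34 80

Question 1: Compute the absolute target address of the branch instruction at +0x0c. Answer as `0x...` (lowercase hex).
0xc5ce

@+0c  big-endian(ff fa) = 0xfffa
  opcode bits[15:10]=0x3f: bne/J
  [9:0] imm=1018 (s10→-6) = -6
  target = base 0xc5c6 + off 0x0c + 2 + imm -6 = 0xc5ce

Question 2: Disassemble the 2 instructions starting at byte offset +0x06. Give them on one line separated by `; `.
cmpi 88, %r7; addi 43, %r1

off 0x06: read b3 d8 as big → 0xb3d8
  top 6b → 0x2c → cmpi [RI]
  rd: (w>>7)&0x7=0x7 → %r7
  imm: (w>>0)&0x7f=0x58 → 88
off 0x08: read 3c ab as big → 0x3cab
  top 6b → 0xf → addi [RI]
  rd: (w>>7)&0x7=0x1 → %r1
  imm: (w>>0)&0x7f=0x2b → 43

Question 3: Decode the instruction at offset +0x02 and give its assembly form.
sw %r7, %r4

[02] e2 70 → 0xe270
  op=0xe270>>10=0x38 ⇒ sw (RR)
  rd: (w>>7)&0x7=0x4 → %r4
  rs: (w>>4)&0x7=0x7 → %r7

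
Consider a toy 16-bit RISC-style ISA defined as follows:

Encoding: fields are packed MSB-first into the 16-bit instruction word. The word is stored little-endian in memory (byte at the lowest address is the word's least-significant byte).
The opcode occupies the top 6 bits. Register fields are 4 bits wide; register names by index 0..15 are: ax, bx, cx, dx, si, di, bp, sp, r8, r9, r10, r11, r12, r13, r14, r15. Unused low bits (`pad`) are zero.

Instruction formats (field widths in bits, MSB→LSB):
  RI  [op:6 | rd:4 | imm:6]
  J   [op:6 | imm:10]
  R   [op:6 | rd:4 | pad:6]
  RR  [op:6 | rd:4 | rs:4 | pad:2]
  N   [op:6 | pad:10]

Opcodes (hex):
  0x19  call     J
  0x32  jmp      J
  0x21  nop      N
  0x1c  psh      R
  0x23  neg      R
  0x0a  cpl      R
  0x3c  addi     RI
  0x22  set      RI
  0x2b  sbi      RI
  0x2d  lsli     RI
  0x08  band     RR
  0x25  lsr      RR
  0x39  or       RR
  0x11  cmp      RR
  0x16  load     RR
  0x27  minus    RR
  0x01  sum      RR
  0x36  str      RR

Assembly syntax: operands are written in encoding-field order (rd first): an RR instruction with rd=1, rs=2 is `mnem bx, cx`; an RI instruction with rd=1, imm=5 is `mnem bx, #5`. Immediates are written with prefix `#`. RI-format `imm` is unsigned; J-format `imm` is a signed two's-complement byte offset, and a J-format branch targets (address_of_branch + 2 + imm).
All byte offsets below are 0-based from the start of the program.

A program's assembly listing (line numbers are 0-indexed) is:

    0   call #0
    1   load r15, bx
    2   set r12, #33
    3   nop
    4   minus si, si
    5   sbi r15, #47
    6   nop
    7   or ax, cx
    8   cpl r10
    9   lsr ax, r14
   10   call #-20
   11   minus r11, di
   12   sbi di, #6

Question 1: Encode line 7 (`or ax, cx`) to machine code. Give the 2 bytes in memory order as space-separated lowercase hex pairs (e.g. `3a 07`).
7. or fields op=0x39:6|rd=0:4|rs=2:4|pad=0:2 → word e408h → 08 e4

08 e4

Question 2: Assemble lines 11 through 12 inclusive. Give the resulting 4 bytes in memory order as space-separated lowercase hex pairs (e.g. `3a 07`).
d4 9e 46 ad

line 11 (minus): pack op=0x27:6|rd=11:4|rs=5:4|pad=0:2 = 0x9ed4; little→ d4 9e
line 12 (sbi): pack op=0x2b:6|rd=5:4|imm=6:6 = 0xad46; little→ 46 ad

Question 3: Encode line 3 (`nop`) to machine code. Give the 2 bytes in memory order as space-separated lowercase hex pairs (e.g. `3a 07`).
L3: nop op=0x21:6|pad=0:10 ⇒ 0x8400 ⇒ little 00 84

00 84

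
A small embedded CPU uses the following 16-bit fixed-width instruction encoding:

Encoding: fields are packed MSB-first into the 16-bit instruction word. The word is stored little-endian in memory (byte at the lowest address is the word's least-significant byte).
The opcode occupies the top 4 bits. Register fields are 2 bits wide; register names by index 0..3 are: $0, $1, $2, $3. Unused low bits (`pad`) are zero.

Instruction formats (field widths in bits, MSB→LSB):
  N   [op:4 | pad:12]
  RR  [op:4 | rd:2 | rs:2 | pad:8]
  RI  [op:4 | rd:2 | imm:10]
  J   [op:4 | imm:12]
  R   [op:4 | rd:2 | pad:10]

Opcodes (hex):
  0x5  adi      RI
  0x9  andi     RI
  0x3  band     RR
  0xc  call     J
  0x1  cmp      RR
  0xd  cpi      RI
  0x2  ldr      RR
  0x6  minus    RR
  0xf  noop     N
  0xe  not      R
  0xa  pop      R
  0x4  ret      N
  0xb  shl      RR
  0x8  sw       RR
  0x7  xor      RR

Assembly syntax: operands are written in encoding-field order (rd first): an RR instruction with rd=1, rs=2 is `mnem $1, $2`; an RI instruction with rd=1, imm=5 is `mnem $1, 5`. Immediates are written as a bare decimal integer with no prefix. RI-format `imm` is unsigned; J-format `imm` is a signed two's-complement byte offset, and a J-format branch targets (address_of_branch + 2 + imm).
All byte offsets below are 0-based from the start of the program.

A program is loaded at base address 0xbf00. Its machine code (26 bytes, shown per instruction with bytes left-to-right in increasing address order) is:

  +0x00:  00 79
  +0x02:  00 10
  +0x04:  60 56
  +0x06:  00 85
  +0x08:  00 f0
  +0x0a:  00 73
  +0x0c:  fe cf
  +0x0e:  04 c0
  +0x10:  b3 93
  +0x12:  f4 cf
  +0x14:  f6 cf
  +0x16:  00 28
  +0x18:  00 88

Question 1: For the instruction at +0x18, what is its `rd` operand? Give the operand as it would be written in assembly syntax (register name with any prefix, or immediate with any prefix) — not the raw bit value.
$2

@+18  little-endian(00 88) = 0x8800
  op=0x8800>>12=0x8 ⇒ sw (RR)
  rd: (w>>10)&0x3=0x2 → $2
  rs: (w>>8)&0x3=0x0 → $0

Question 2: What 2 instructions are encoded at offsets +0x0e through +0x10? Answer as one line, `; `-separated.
@+0e  little-endian(04 c0) = 0xc004
  op=0xc004>>12=0xc ⇒ call (J)
  imm@[11:0]=0x4 ⇒ 4
@+10  little-endian(b3 93) = 0x93b3
  op=0x93b3>>12=0x9 ⇒ andi (RI)
  rd@[11:10]=0x0 ⇒ $0
  imm@[9:0]=0x3b3 ⇒ 947

call 4; andi $0, 947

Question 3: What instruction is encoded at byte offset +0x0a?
xor $0, $3

off 0x0a: read 00 73 as little → 0x7300
  top 4b → 0x7 → xor [RR]
  [11:10] rd=0 = $0
  [9:8] rs=3 = $3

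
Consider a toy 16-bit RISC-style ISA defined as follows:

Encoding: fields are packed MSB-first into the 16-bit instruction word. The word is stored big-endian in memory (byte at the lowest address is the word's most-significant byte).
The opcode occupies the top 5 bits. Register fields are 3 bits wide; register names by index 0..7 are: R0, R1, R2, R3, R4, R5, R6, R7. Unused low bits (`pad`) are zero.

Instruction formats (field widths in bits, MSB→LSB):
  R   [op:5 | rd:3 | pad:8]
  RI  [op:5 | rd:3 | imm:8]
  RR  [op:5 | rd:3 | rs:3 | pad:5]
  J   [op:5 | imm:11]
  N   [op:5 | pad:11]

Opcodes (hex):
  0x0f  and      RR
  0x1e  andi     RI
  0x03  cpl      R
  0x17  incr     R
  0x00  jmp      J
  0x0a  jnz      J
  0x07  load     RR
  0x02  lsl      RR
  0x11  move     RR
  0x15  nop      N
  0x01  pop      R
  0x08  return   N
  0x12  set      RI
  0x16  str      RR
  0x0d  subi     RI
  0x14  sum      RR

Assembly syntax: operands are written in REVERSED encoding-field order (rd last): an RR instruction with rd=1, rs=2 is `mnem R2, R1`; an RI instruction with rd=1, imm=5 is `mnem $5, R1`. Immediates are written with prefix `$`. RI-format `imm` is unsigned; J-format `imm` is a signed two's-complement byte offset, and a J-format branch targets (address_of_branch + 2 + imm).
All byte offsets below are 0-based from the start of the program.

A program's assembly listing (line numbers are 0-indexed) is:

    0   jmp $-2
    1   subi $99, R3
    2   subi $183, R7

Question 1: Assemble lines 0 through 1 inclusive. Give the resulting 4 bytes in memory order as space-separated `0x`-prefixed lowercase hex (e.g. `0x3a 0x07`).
line 0 (jmp): pack op=0x0:5|imm=-2:11 = 0x07fe; big→ 07 fe
line 1 (subi): pack op=0xd:5|rd=3:3|imm=99:8 = 0x6b63; big→ 6b 63

0x07 0xfe 0x6b 0x63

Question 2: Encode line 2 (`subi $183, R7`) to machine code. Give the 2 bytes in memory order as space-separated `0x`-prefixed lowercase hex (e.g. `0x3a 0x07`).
0x6f 0xb7

L2: subi op=0xd:5|rd=7:3|imm=183:8 ⇒ 0x6fb7 ⇒ big 6f b7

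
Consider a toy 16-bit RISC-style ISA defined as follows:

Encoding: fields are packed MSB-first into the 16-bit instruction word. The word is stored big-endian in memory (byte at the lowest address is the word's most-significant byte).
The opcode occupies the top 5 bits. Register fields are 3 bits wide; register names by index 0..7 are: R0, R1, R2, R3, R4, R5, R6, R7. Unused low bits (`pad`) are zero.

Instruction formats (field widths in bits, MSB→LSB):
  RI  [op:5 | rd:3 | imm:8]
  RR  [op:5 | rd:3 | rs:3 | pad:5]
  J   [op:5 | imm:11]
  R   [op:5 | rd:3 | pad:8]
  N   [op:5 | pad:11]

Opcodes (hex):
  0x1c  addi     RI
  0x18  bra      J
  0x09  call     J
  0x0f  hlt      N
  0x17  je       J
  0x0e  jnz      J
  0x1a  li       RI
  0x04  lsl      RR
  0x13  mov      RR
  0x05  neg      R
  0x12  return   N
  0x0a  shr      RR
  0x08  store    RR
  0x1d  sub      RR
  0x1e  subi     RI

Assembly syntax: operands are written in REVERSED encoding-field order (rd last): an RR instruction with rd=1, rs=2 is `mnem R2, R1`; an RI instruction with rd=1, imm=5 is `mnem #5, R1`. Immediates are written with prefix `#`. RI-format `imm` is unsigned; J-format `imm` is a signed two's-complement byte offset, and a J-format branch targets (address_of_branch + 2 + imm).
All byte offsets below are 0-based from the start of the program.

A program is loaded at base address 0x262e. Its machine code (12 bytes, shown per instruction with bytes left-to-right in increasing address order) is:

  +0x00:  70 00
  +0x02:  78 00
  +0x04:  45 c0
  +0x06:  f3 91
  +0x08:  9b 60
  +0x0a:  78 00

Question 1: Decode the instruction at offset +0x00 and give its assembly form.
off 0x00: read 70 00 as big → 0x7000
  op=0x7000>>11=0xe ⇒ jnz (J)
  imm@[10:0]=0x0 ⇒ #0

jnz #0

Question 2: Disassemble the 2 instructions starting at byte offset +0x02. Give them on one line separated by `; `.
[02] 78 00 → 0x7800
  top 5b → 0xf → hlt [N]
[04] 45 c0 → 0x45c0
  top 5b → 0x8 → store [RR]
  [10:8] rd=5 = R5
  [7:5] rs=6 = R6

hlt; store R6, R5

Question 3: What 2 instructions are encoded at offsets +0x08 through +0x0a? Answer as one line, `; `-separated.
+0x08: 9b 60 ⇒ word 0x9b60 (big)
  opcode bits[15:11]=0x13: mov/RR
  [10:8] rd=3 = R3
  [7:5] rs=3 = R3
+0x0a: 78 00 ⇒ word 0x7800 (big)
  opcode bits[15:11]=0xf: hlt/N

mov R3, R3; hlt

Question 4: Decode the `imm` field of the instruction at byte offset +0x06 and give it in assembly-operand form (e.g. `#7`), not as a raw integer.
+0x06: f3 91 ⇒ word 0xf391 (big)
  top 5b → 0x1e → subi [RI]
  rd@[10:8]=0x3 ⇒ R3
  imm@[7:0]=0x91 ⇒ #145

#145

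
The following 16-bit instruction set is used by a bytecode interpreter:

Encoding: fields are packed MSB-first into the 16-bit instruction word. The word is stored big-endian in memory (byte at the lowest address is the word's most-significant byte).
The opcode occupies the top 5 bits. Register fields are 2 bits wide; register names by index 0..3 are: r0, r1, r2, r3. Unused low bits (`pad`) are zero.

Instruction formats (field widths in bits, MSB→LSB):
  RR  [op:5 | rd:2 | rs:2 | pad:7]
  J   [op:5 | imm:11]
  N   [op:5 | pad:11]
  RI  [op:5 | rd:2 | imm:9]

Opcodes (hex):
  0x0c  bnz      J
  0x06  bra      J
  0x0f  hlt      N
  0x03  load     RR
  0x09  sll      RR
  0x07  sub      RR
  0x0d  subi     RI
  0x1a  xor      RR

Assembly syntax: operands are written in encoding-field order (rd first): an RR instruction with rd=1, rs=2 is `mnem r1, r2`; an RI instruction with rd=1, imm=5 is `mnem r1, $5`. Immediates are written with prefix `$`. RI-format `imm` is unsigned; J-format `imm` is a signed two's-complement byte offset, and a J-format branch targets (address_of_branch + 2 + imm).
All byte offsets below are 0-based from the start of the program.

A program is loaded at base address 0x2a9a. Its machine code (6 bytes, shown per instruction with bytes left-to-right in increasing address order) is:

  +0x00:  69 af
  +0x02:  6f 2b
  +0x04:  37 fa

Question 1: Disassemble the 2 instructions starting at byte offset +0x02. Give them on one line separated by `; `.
subi r3, $299; bra $-6

+0x02: 6f 2b ⇒ word 0x6f2b (big)
  top 5b → 0xd → subi [RI]
  [10:9] rd=3 = r3
  [8:0] imm=299 = $299
+0x04: 37 fa ⇒ word 0x37fa (big)
  top 5b → 0x6 → bra [J]
  [10:0] imm=2042 (s11→-6) = $-6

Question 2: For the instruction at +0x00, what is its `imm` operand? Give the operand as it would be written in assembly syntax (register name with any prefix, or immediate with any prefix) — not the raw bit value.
$431

@+00  big-endian(69 af) = 0x69af
  top 5b → 0xd → subi [RI]
  rd: (w>>9)&0x3=0x0 → r0
  imm: (w>>0)&0x1ff=0x1af → $431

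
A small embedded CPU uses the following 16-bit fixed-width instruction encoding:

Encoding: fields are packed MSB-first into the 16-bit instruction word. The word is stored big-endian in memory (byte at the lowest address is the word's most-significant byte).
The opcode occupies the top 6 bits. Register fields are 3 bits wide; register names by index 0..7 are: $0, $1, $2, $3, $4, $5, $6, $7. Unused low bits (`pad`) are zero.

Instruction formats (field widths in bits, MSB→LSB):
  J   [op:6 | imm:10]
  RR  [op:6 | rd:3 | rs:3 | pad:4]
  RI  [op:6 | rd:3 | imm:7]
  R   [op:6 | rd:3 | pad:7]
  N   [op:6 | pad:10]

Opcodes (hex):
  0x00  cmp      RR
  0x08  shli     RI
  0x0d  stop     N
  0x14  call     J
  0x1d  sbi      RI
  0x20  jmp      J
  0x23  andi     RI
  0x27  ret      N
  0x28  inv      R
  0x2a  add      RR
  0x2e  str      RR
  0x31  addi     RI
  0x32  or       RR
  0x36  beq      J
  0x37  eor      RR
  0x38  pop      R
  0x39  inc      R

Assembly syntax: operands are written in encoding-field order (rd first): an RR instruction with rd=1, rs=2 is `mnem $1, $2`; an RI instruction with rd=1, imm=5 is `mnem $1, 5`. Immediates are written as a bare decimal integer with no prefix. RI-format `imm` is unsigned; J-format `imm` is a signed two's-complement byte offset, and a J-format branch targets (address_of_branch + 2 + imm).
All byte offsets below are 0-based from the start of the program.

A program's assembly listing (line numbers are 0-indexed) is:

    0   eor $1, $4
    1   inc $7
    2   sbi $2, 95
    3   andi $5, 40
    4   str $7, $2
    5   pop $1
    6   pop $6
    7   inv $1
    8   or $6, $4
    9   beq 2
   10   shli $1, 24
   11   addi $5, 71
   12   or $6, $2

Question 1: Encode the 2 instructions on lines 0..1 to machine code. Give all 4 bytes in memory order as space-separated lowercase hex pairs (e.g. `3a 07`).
L0: eor op=0x37:6|rd=1:3|rs=4:3|pad=0:4 ⇒ 0xdcc0 ⇒ big dc c0
L1: inc op=0x39:6|rd=7:3|pad=0:7 ⇒ 0xe780 ⇒ big e7 80

dc c0 e7 80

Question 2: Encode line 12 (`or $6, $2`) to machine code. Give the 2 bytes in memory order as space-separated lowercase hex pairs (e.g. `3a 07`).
12. or fields op=0x32:6|rd=6:3|rs=2:3|pad=0:4 → word cb20h → cb 20

cb 20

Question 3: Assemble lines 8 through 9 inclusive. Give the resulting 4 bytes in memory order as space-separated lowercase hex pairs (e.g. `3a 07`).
line 8 (or): pack op=0x32:6|rd=6:3|rs=4:3|pad=0:4 = 0xcb40; big→ cb 40
line 9 (beq): pack op=0x36:6|imm=2:10 = 0xd802; big→ d8 02

cb 40 d8 02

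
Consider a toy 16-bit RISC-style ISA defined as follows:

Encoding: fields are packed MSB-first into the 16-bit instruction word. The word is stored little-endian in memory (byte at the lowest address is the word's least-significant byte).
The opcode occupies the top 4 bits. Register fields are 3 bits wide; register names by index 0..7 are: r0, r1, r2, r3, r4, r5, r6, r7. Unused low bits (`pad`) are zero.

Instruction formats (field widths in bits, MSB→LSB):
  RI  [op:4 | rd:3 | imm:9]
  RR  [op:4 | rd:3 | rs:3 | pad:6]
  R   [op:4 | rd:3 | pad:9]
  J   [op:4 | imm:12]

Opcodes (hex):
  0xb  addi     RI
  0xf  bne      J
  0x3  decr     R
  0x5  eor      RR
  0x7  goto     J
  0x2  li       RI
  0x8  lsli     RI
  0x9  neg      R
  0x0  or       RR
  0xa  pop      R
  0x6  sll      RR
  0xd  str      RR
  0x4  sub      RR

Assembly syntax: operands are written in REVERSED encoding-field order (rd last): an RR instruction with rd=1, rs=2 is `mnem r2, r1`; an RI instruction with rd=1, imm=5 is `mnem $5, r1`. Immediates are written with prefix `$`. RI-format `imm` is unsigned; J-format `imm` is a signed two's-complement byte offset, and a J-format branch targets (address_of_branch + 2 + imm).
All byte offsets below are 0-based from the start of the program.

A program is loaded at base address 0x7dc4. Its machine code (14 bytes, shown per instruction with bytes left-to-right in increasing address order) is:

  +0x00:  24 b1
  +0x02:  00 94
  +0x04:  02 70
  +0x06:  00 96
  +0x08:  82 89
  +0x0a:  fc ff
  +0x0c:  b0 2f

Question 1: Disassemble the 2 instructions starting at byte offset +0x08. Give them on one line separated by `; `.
off 0x08: read 82 89 as little → 0x8982
  opcode bits[15:12]=0x8: lsli/RI
  rd@[11:9]=0x4 ⇒ r4
  imm@[8:0]=0x182 ⇒ $386
off 0x0a: read fc ff as little → 0xfffc
  opcode bits[15:12]=0xf: bne/J
  imm@[11:0]=0xffc (s12→-4) ⇒ $-4

lsli $386, r4; bne $-4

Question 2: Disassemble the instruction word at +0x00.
addi $292, r0

@+00  little-endian(24 b1) = 0xb124
  op=0xb124>>12=0xb ⇒ addi (RI)
  [11:9] rd=0 = r0
  [8:0] imm=292 = $292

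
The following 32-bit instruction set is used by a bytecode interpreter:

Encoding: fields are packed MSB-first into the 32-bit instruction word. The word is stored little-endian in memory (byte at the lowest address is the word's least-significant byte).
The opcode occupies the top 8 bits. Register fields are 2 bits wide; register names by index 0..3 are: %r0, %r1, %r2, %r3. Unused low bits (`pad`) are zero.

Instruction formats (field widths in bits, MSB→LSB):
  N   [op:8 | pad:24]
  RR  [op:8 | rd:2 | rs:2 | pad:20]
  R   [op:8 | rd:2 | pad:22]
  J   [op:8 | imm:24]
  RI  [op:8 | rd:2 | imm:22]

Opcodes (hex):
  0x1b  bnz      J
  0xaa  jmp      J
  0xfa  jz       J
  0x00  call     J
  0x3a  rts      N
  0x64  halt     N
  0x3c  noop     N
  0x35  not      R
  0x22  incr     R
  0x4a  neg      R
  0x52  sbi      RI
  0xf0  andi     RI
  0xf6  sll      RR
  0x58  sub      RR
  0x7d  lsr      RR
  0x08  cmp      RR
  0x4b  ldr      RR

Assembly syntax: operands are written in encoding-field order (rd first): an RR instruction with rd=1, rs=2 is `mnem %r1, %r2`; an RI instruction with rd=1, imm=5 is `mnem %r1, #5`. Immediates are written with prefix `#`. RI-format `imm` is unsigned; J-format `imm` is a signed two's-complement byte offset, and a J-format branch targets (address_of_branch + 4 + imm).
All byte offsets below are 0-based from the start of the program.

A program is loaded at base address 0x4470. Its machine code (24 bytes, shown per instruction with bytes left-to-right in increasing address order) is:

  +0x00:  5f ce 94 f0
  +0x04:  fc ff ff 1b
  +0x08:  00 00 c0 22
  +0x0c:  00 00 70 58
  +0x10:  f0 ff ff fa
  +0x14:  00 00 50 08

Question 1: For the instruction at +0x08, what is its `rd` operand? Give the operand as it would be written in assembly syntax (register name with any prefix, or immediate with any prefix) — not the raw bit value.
%r3

off 0x08: read 00 00 c0 22 as little → 0x22c00000
  top 8b → 0x22 → incr [R]
  rd@[23:22]=0x3 ⇒ %r3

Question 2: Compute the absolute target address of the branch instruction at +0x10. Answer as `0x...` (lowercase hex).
@+10  little-endian(f0 ff ff fa) = 0xfafffff0
  top 8b → 0xfa → jz [J]
  [23:0] imm=16777200 (s24→-16) = #-16
  target = base 0x4470 + off 0x10 + 4 + imm -16 = 0x4474

0x4474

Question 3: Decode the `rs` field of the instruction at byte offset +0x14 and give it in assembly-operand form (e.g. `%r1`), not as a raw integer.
%r1

@+14  little-endian(00 00 50 08) = 0x08500000
  top 8b → 0x8 → cmp [RR]
  rd: (w>>22)&0x3=0x1 → %r1
  rs: (w>>20)&0x3=0x1 → %r1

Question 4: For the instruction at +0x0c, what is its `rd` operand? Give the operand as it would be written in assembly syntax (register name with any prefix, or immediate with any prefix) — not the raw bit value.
%r1

+0x0c: 00 00 70 58 ⇒ word 0x58700000 (little)
  op=0x58700000>>24=0x58 ⇒ sub (RR)
  rd@[23:22]=0x1 ⇒ %r1
  rs@[21:20]=0x3 ⇒ %r3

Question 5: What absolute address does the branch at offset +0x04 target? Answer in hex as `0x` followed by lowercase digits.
0x4474

[04] fc ff ff 1b → 0x1bfffffc
  top 8b → 0x1b → bnz [J]
  imm@[23:0]=0xfffffc (s24→-4) ⇒ #-4
  target = base 0x4470 + off 0x04 + 4 + imm -4 = 0x4474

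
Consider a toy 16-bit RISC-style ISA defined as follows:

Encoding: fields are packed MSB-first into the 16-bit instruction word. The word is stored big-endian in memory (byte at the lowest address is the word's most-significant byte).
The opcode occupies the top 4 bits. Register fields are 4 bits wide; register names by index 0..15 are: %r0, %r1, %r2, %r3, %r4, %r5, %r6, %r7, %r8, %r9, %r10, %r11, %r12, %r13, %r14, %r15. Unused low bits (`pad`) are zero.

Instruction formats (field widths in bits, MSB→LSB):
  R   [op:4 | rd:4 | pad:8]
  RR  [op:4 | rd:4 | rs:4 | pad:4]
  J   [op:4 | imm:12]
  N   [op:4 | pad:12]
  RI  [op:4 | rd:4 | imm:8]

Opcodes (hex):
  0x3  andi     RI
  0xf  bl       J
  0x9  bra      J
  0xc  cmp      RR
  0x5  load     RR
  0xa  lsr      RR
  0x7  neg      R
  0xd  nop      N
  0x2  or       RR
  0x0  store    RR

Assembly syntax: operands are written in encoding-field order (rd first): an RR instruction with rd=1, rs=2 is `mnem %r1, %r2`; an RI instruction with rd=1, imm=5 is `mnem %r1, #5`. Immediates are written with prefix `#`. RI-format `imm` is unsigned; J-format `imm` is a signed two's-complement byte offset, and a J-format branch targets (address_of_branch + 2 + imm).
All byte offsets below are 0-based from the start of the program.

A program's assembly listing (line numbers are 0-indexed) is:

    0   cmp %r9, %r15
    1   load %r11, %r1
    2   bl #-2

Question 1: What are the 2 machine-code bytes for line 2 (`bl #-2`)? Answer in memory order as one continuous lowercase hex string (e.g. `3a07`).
2. bl fields op=0xf:4|imm=-2:12 → word fffeh → ff fe

fffe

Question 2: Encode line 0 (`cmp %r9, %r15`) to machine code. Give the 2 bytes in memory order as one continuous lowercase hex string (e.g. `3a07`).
L0: cmp op=0xc:4|rd=9:4|rs=15:4|pad=0:4 ⇒ 0xc9f0 ⇒ big c9 f0

c9f0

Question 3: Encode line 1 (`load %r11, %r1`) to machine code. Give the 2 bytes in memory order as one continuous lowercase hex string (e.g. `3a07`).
L1: load op=0x5:4|rd=11:4|rs=1:4|pad=0:4 ⇒ 0x5b10 ⇒ big 5b 10

5b10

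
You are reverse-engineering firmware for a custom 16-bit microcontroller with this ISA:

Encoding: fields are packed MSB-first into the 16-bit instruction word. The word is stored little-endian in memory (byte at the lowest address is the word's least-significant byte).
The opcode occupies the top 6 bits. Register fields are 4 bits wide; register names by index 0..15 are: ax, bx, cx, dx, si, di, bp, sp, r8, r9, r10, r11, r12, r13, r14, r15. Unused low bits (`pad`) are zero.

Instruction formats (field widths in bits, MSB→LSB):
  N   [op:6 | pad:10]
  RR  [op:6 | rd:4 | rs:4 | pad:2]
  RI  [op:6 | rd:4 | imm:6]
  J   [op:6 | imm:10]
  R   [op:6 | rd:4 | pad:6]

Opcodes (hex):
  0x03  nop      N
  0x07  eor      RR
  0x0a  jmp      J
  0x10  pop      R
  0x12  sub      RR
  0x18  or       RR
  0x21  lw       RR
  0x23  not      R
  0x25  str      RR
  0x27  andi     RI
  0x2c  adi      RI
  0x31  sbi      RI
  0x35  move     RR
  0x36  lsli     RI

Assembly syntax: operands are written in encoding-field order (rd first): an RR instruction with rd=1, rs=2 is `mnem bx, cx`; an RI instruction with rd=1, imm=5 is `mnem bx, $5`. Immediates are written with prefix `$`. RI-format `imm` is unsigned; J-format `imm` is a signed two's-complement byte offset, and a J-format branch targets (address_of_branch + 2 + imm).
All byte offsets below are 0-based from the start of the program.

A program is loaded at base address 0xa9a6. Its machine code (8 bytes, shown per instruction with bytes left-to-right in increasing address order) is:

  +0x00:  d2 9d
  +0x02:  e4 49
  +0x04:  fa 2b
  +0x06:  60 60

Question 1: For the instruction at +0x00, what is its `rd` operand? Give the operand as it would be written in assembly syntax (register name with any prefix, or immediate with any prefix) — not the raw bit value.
@+00  little-endian(d2 9d) = 0x9dd2
  op=0x9dd2>>10=0x27 ⇒ andi (RI)
  [9:6] rd=7 = sp
  [5:0] imm=18 = $18

sp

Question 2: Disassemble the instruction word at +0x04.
jmp $-6

+0x04: fa 2b ⇒ word 0x2bfa (little)
  op=0x2bfa>>10=0xa ⇒ jmp (J)
  [9:0] imm=1018 (s10→-6) = $-6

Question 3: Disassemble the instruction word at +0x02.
sub sp, r9

+0x02: e4 49 ⇒ word 0x49e4 (little)
  op=0x49e4>>10=0x12 ⇒ sub (RR)
  rd@[9:6]=0x7 ⇒ sp
  rs@[5:2]=0x9 ⇒ r9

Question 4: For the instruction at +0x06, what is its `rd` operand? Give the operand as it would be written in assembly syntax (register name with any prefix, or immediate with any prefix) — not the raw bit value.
bx

@+06  little-endian(60 60) = 0x6060
  op=0x6060>>10=0x18 ⇒ or (RR)
  rd@[9:6]=0x1 ⇒ bx
  rs@[5:2]=0x8 ⇒ r8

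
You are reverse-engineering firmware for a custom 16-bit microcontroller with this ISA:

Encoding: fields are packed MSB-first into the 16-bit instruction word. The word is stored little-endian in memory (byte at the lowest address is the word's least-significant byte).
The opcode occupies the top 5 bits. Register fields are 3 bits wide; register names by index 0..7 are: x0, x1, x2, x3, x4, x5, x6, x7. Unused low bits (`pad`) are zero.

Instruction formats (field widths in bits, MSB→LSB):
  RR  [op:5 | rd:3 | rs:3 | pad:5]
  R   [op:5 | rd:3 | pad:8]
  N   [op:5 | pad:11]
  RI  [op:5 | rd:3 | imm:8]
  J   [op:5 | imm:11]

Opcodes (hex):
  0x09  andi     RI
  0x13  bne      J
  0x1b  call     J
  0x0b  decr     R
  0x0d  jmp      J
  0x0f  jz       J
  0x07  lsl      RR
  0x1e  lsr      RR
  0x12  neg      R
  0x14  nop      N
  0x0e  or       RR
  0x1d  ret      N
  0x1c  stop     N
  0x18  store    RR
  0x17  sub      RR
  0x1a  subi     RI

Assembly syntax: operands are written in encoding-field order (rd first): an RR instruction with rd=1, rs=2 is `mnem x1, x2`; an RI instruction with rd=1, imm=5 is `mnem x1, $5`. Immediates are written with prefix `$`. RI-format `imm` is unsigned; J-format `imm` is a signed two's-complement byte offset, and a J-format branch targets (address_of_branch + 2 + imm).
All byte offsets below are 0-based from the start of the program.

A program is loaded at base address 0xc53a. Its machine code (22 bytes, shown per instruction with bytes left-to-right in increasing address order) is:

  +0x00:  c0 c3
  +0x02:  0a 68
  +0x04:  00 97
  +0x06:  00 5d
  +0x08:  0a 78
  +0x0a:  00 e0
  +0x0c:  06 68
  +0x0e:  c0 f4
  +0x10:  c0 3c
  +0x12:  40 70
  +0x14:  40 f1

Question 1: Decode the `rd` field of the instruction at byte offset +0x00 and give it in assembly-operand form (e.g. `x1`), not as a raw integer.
@+00  little-endian(c0 c3) = 0xc3c0
  opcode bits[15:11]=0x18: store/RR
  rd@[10:8]=0x3 ⇒ x3
  rs@[7:5]=0x6 ⇒ x6

x3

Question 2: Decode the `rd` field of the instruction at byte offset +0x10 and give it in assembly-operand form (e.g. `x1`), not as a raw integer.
+0x10: c0 3c ⇒ word 0x3cc0 (little)
  op=0x3cc0>>11=0x7 ⇒ lsl (RR)
  rd@[10:8]=0x4 ⇒ x4
  rs@[7:5]=0x6 ⇒ x6

x4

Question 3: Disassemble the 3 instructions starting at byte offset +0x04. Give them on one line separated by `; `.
neg x7; decr x5; jz $10

[04] 00 97 → 0x9700
  opcode bits[15:11]=0x12: neg/R
  [10:8] rd=7 = x7
[06] 00 5d → 0x5d00
  opcode bits[15:11]=0xb: decr/R
  [10:8] rd=5 = x5
[08] 0a 78 → 0x780a
  opcode bits[15:11]=0xf: jz/J
  [10:0] imm=10 = $10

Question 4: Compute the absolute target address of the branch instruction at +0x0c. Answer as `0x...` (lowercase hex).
0xc54e

+0x0c: 06 68 ⇒ word 0x6806 (little)
  top 5b → 0xd → jmp [J]
  imm: (w>>0)&0x7ff=0x6 → $6
  target = base 0xc53a + off 0x0c + 2 + imm 6 = 0xc54e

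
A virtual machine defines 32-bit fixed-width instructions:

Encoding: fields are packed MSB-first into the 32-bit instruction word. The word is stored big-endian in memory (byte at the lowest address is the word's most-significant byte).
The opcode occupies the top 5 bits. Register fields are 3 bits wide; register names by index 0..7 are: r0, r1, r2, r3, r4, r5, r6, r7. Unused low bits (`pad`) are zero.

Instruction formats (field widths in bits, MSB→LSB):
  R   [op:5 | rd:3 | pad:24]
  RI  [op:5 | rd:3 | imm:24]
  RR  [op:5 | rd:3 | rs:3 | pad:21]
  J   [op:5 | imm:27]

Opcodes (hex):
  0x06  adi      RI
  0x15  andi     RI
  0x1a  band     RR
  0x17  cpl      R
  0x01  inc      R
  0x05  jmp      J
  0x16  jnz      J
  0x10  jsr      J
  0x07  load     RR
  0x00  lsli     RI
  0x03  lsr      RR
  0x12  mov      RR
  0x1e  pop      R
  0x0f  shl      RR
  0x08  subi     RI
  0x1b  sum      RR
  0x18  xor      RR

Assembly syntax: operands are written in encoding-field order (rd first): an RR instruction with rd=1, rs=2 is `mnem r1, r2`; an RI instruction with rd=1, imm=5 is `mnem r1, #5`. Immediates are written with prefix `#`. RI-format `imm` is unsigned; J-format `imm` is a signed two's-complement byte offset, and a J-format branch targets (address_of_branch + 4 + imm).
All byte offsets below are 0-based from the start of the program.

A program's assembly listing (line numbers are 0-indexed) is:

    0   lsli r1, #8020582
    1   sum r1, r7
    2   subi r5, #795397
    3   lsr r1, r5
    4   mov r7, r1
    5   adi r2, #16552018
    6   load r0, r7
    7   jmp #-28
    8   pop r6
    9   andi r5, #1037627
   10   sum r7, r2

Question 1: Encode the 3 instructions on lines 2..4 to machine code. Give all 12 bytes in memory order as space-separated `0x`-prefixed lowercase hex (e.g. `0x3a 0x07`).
2. subi fields op=0x8:5|rd=5:3|imm=795397:24 → word 450c2305h → 45 0c 23 05
3. lsr fields op=0x3:5|rd=1:3|rs=5:3|pad=0:21 → word 19a00000h → 19 a0 00 00
4. mov fields op=0x12:5|rd=7:3|rs=1:3|pad=0:21 → word 97200000h → 97 20 00 00

0x45 0x0c 0x23 0x05 0x19 0xa0 0x00 0x00 0x97 0x20 0x00 0x00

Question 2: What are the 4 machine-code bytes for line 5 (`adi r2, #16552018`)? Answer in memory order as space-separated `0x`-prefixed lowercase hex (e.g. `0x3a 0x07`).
0x32 0xfc 0x90 0x52

line 5 (adi): pack op=0x6:5|rd=2:3|imm=16552018:24 = 0x32fc9052; big→ 32 fc 90 52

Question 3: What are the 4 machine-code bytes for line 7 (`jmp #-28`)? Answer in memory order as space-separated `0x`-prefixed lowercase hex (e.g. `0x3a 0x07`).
7. jmp fields op=0x5:5|imm=-28:27 → word 2fffffe4h → 2f ff ff e4

0x2f 0xff 0xff 0xe4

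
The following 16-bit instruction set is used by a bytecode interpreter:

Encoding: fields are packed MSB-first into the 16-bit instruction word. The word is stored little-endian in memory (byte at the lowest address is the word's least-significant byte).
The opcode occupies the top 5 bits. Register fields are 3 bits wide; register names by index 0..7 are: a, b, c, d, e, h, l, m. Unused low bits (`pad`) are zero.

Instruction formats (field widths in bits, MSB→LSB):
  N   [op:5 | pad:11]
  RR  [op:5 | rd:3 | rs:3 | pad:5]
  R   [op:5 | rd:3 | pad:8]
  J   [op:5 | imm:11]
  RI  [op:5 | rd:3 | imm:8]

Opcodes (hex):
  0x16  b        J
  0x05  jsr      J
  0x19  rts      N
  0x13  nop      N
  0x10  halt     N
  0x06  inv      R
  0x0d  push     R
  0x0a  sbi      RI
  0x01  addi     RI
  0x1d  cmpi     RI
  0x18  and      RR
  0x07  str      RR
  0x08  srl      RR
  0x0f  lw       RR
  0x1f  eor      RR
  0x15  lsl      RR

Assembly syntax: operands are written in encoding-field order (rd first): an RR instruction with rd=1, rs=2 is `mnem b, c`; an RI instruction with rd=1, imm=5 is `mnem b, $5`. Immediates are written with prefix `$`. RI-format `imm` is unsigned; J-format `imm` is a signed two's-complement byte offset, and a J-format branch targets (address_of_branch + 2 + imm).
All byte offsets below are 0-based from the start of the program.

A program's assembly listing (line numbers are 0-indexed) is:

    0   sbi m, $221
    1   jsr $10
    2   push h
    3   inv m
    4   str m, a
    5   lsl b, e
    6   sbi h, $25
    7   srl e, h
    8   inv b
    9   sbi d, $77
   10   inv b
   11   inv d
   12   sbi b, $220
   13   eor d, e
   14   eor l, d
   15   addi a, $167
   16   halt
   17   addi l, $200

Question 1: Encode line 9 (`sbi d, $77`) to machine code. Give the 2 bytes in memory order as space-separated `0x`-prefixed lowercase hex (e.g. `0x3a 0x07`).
line 9 (sbi): pack op=0xa:5|rd=3:3|imm=77:8 = 0x534d; little→ 4d 53

0x4d 0x53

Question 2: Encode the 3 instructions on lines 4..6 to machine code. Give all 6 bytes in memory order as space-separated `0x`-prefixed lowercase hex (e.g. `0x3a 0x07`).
0x00 0x3f 0x80 0xa9 0x19 0x55

L4: str op=0x7:5|rd=7:3|rs=0:3|pad=0:5 ⇒ 0x3f00 ⇒ little 00 3f
L5: lsl op=0x15:5|rd=1:3|rs=4:3|pad=0:5 ⇒ 0xa980 ⇒ little 80 a9
L6: sbi op=0xa:5|rd=5:3|imm=25:8 ⇒ 0x5519 ⇒ little 19 55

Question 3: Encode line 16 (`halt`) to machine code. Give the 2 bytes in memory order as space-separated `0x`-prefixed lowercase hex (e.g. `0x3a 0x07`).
L16: halt op=0x10:5|pad=0:11 ⇒ 0x8000 ⇒ little 00 80

0x00 0x80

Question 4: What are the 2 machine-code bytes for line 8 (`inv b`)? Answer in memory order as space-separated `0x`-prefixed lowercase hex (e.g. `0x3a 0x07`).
0x00 0x31

line 8 (inv): pack op=0x6:5|rd=1:3|pad=0:8 = 0x3100; little→ 00 31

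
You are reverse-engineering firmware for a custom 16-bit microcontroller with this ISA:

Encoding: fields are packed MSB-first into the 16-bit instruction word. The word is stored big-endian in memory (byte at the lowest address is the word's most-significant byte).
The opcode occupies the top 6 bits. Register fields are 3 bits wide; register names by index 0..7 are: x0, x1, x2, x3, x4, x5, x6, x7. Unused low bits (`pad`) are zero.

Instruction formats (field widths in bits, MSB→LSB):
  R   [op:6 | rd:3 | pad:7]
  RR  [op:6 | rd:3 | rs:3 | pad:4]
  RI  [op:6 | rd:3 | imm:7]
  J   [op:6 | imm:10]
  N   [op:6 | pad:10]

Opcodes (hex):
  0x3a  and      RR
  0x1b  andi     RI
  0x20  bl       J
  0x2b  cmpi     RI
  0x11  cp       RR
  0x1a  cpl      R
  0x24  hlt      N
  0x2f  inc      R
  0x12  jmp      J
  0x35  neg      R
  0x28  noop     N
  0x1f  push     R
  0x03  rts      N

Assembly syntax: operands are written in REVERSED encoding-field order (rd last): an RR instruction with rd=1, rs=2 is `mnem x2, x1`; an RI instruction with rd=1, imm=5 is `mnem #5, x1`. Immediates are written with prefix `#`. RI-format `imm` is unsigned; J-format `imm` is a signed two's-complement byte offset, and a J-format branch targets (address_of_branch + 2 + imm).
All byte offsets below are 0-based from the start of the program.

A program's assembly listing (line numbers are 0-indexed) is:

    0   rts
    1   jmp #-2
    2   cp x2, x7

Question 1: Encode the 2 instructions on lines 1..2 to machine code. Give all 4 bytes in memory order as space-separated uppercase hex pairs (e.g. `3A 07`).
4B FE 47 A0

L1: jmp op=0x12:6|imm=-2:10 ⇒ 0x4bfe ⇒ big 4b fe
L2: cp op=0x11:6|rd=7:3|rs=2:3|pad=0:4 ⇒ 0x47a0 ⇒ big 47 a0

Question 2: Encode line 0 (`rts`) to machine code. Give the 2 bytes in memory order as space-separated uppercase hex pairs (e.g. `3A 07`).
L0: rts op=0x3:6|pad=0:10 ⇒ 0x0c00 ⇒ big 0c 00

0C 00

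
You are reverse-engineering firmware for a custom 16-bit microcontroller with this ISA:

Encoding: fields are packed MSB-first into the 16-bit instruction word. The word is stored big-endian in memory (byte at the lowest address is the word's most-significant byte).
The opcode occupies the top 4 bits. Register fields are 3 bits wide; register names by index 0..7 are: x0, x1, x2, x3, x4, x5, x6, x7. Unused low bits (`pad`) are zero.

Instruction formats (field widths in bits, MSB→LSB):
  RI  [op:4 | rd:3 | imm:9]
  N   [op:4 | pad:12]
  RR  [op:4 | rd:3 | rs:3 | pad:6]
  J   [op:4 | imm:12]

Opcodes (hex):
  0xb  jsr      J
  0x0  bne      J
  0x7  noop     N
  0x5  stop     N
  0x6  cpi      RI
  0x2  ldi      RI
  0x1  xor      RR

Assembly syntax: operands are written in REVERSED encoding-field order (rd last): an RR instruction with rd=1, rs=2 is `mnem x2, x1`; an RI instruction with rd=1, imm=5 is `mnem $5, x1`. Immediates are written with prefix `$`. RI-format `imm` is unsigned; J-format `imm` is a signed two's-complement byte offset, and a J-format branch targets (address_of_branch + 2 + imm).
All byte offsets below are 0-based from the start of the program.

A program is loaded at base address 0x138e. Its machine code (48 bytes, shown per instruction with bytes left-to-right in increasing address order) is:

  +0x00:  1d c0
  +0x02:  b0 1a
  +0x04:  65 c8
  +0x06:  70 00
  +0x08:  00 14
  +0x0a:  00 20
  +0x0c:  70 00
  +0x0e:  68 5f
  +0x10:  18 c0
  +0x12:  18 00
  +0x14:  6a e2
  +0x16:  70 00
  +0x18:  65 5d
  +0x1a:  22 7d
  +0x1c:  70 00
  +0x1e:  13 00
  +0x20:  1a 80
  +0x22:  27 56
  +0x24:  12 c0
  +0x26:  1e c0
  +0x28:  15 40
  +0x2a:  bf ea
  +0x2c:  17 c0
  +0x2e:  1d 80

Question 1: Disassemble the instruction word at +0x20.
+0x20: 1a 80 ⇒ word 0x1a80 (big)
  opcode bits[15:12]=0x1: xor/RR
  rd@[11:9]=0x5 ⇒ x5
  rs@[8:6]=0x2 ⇒ x2

xor x2, x5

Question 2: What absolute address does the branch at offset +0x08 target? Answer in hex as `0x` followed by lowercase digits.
0x13ac

+0x08: 00 14 ⇒ word 0x0014 (big)
  opcode bits[15:12]=0x0: bne/J
  imm: (w>>0)&0xfff=0x14 → $20
  target = base 0x138e + off 0x08 + 2 + imm 20 = 0x13ac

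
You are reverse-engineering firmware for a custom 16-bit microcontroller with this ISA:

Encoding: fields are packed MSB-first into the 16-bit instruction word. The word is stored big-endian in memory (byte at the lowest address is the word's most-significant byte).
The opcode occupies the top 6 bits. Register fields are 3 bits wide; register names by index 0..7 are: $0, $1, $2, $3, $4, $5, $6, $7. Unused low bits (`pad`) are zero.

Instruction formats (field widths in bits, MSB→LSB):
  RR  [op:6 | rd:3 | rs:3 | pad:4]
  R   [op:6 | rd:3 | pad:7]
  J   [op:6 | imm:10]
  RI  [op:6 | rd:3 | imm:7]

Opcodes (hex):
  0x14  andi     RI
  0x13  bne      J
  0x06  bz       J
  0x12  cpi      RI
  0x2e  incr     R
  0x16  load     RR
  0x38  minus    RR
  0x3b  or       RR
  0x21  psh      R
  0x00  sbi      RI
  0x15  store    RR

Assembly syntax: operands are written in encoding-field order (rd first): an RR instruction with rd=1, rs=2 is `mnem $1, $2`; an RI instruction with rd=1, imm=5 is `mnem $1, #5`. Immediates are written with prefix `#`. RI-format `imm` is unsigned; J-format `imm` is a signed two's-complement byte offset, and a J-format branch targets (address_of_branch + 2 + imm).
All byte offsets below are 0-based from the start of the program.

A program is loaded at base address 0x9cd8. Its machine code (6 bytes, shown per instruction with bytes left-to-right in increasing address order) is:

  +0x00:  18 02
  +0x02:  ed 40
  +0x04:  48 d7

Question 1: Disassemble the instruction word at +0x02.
off 0x02: read ed 40 as big → 0xed40
  opcode bits[15:10]=0x3b: or/RR
  [9:7] rd=2 = $2
  [6:4] rs=4 = $4

or $2, $4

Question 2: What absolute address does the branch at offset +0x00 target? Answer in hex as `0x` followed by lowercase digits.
off 0x00: read 18 02 as big → 0x1802
  opcode bits[15:10]=0x6: bz/J
  imm@[9:0]=0x2 ⇒ #2
  target = base 0x9cd8 + off 0x00 + 2 + imm 2 = 0x9cdc

0x9cdc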